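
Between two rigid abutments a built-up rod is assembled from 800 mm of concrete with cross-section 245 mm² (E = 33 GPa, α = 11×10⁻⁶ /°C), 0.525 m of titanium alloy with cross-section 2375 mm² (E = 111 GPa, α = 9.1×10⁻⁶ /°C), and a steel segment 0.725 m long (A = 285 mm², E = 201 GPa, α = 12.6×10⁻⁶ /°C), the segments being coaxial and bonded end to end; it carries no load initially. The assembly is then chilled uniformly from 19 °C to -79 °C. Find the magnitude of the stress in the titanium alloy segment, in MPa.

If the supports were absent, the total length change would be Σ αᵢΔT Lᵢ = 11×10⁻⁶×98×800 + 9.1×10⁻⁶×98×525 + 12.6×10⁻⁶×98×725 = 2.226 mm.
Since the ends are fixed, an axial force P builds up, equal in every segment, with P · Σ Lᵢ/(AᵢEᵢ) = δ_free.
The series flexibility is Σ Lᵢ/(AᵢEᵢ) = 800/(245×33×10³) + 525/(2375×111×10³) + 725/(285×201×10³) = 0.0001136 mm/N.
P = 2.226 / 0.0001136 = 19590 N = 19.59 kN, tensile.
σ_{titanium alloy} = P / A = 19590 / 2375 = 8.25 MPa.

σ ≈ 8.25 MPa (tensile)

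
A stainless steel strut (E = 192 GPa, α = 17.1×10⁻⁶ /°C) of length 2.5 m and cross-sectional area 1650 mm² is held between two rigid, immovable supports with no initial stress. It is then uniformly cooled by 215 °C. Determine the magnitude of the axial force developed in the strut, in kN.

P ≈ 1160 kN (tensile)

Full restraint means ε = 0, so the stress is σ = EαΔT = 192×10³ × 17.1×10⁻⁶ × 215 = 705.9 MPa.
Then P = σA = 705.9 × 1650 mm² = 1165 kN, tensile.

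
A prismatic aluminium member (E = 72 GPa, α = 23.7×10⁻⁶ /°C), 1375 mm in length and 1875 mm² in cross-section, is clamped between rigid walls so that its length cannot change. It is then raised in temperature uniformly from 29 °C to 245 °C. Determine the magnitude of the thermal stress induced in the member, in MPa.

The supports are rigid, so the total axial strain is zero. The restrained thermal strain is ε = αΔT = 23.7×10⁻⁶ × 216 = 5119.2×10⁻⁶.
σ = EαΔT = 72×10³ × 23.7×10⁻⁶ × 216 = 368.6 MPa (compressive; the member is trying to expand).

σ ≈ 369 MPa (compressive)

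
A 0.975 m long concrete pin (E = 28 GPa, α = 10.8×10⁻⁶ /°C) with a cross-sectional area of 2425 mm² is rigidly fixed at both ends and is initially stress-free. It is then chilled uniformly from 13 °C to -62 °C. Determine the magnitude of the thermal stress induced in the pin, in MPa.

With length fixed, the mechanical strain must cancel the thermal strain αΔT = 10.8×10⁻⁶ × 75 = 810×10⁻⁶.
The stress required to suppress this strain is σ = Eε = 28×10³ × 810×10⁻⁶ = 22.68 MPa, tensile since the pin is trying to contract.

σ ≈ 22.7 MPa (tensile)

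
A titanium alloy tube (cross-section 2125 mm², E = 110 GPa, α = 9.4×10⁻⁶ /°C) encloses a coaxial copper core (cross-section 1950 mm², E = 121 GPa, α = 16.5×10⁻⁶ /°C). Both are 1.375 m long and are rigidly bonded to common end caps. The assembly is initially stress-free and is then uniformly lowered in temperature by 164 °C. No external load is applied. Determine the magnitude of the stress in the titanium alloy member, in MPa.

Equilibrium of a rigid end plate with no external load gives equal and opposite internal forces ±P in the two members. Since α_{copper} > α_{titanium alloy}, cooling drives the copper into tension and the titanium alloy into compression.
Setting the final lengths equal and cancelling L: (α₁ − α₂)ΔT = P/(A₁E₁) + P/(A₂E₂).
|α₁ − α₂|·ΔT = 7.1×10⁻⁶ × 164 = 0.001164.
1/(A₁E₁) + 1/(A₂E₂) = 1/(2125×110×10³) + 1/(1950×121×10³) = 8.516×10⁻⁹ N⁻¹.
P = 0.001164 / 8.516×10⁻⁹ = 136700 N = 136.7 kN.
σ_{titanium alloy} = P/A₁ = 136700/2125 = 64.34 MPa, compressive.

σ ≈ 64.3 MPa (compressive)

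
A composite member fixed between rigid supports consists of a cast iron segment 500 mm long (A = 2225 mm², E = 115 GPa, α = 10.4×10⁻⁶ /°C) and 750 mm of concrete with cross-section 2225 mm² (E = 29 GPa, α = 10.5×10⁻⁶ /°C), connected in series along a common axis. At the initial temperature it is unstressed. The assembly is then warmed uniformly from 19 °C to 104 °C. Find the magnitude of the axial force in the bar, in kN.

P ≈ 81.9 kN (compressive)

If the supports were absent, the total length change would be Σ αᵢΔT Lᵢ = 10.4×10⁻⁶×85×500 + 10.5×10⁻⁶×85×750 = 1.111 mm.
Since the ends are fixed, an axial force P builds up, equal in every segment, with P · Σ Lᵢ/(AᵢEᵢ) = δ_free.
Σ Lᵢ/(AᵢEᵢ) = 500/(2225×115×10³) + 750/(2225×29×10³) = 1.358×10⁻⁵ mm/N.
P = 1.111 / 1.358×10⁻⁵ = 81850 N = 81.85 kN, compressive.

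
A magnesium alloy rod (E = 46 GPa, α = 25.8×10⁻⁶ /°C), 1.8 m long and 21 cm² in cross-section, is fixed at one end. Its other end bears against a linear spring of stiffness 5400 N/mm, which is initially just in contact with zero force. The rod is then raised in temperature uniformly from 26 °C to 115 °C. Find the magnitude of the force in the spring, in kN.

The unrestrained thermal change is αΔT L = 25.8×10⁻⁶ × 89 × 1800 = 4.133 mm.
With a force P in the spring, the elastic change of the rod is PL/(AE) and that of the spring is P/k; compatibility requires their sum to equal δ_free.
P [ L/(AE) + 1/k ] = δ_free → P [ 1800/(2100×46×10³) + 1/(5400) ] = 4.133.
P = 4.133 / 0.0002038 = 20280 N.

P ≈ 20.3 kN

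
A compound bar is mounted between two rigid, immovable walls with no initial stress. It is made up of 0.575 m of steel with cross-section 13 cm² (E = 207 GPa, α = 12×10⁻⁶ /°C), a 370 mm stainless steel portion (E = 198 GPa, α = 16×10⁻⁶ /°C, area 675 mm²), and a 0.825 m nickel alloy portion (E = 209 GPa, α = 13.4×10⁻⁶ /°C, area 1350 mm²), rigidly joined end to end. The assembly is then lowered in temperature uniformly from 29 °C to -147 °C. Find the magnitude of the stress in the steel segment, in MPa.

With the walls removed the bar would change length by δ_free = Σ αᵢΔT Lᵢ = 12×10⁻⁶×176×575 + 16×10⁻⁶×176×370 + 13.4×10⁻⁶×176×825 = 4.202 mm.
Since the ends are fixed, an axial force P builds up, equal in every segment, with P · Σ Lᵢ/(AᵢEᵢ) = δ_free.
Σ Lᵢ/(AᵢEᵢ) = 575/(1300×207×10³) + 370/(675×198×10³) + 825/(1350×209×10³) = 7.829×10⁻⁶ mm/N.
Hence P = δ_free / Σ(L/AE) = 4.202/7.829×10⁻⁶ = 536.7 kN (tensile).
σ_{steel} = P / A = 536700 / 1300 = 412.9 MPa.

σ ≈ 413 MPa (tensile)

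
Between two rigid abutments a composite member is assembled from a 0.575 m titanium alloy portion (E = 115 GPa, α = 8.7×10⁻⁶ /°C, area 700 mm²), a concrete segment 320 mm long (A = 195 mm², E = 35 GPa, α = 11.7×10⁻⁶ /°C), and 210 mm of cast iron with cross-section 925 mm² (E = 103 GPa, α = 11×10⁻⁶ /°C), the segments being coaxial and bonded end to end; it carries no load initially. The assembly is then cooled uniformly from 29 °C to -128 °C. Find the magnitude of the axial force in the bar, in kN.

If the supports were absent, the total length change would be Σ αᵢΔT Lᵢ = 8.7×10⁻⁶×157×575 + 11.7×10⁻⁶×157×320 + 11×10⁻⁶×157×210 = 1.736 mm.
Since the ends are fixed, an axial force P builds up, equal in every segment, with P · Σ Lᵢ/(AᵢEᵢ) = δ_free.
The series flexibility is Σ Lᵢ/(AᵢEᵢ) = 575/(700×115×10³) + 320/(195×35×10³) + 210/(925×103×10³) = 5.623×10⁻⁵ mm/N.
Hence P = δ_free / Σ(L/AE) = 1.736/5.623×10⁻⁵ = 30.87 kN (tensile).

P ≈ 30.9 kN (tensile)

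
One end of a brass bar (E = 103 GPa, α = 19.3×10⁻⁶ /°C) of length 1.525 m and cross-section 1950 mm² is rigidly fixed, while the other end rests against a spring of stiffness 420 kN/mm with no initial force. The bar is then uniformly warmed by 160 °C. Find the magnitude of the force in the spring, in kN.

P ≈ 472 kN

The unrestrained thermal change is αΔT L = 19.3×10⁻⁶ × 160 × 1525 = 4.709 mm.
Let P be the compressive force at the spring. The bar shortens elastically by PL/(AE) and the spring compresses by P/k; together these equal δ_free.
So P = δ_free / [L/(AE) + 1/k] = 4.709 / [ 1525/(1950×103×10³) + 1/(420×10³) ].
P = 4.709 / 9.974×10⁻⁶ = 472200 N.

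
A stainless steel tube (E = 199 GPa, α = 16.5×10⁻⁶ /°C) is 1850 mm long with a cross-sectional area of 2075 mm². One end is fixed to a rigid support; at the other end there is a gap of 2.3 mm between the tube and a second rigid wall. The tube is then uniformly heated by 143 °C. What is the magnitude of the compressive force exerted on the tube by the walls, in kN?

P ≈ 461 kN

If the wall were absent the tube would grow by αΔT L = 16.5×10⁻⁶ × 143 × 1850 = 4.365 mm.
This exceeds the 2.3 mm gap, so the wall pushes back. The portion of expansion that must be recovered elastically is δ_free − gap = 4.365 − 2.3 = 2.065 mm.
So σ = E(δ_free − g)/L = 199×10³ × 2.065/1850 = 222.1 MPa.
Force on the wall = σA = 222.1 × 2075 mm² = 460.9 kN.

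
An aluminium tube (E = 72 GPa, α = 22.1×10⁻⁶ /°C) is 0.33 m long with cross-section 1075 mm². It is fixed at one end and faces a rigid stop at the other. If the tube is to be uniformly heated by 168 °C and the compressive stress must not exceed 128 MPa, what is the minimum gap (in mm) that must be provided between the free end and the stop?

g ≈ 0.639 mm

With no wall the tube would lengthen by αΔT L = 22.1×10⁻⁶ × 168 × 330 = 1.225 mm.
At the allowable stress the elastic shortening the wall may impose is σL/E = 128 × 330 / (72×10³) = 0.5867 mm.
The gap must absorb the remainder: g_min = 1.225 − 0.5867 = 0.6386 mm.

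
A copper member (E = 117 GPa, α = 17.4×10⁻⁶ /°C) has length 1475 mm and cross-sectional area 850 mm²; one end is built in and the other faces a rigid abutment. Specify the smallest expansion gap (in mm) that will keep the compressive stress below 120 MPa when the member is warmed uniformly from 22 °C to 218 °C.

With no wall the member would lengthen by αΔT L = 17.4×10⁻⁶ × 196 × 1475 = 5.03 mm.
At the allowable stress the elastic shortening the wall may impose is σL/E = 120 × 1475 / (117×10³) = 1.513 mm.
The gap must absorb the remainder: g_min = 5.03 − 1.513 = 3.518 mm.

g ≈ 3.52 mm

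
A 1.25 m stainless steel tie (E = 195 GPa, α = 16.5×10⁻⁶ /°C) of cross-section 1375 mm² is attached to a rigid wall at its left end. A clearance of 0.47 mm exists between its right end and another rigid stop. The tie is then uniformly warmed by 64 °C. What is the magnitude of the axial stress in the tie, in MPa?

σ ≈ 133 MPa (compressive)

Unrestrained expansion: δ_free = αΔT L = 16.5×10⁻⁶ × 64 × 1250 = 1.32 mm.
The gap closes (δ_free > 0.47 mm) and the wall then resists a further 1.32 − 0.47 = 0.85 mm of expansion.
Compatibility: PL/(AE) = 0.85 mm, so σ = P/A = E × (0.85/1250) = 132.6 MPa.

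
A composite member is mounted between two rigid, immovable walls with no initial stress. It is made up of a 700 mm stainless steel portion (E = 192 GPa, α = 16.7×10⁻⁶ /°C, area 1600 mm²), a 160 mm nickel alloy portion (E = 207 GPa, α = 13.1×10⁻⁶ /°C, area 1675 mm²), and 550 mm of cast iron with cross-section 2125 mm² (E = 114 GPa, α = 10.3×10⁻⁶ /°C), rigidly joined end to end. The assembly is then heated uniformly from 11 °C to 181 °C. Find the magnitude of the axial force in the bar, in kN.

If the supports were absent, the total length change would be Σ αᵢΔT Lᵢ = 16.7×10⁻⁶×170×700 + 13.1×10⁻⁶×170×160 + 10.3×10⁻⁶×170×550 = 3.307 mm.
The rigid supports impose zero overall length change; the single axial force P common to all segments must satisfy P Σ Lᵢ/(AᵢEᵢ) = δ_free.
The series flexibility is Σ Lᵢ/(AᵢEᵢ) = 700/(1600×192×10³) + 160/(1675×207×10³) + 550/(2125×114×10³) = 5.01×10⁻⁶ mm/N.
P = 3.307 / 5.01×10⁻⁶ = 659900 N = 659.9 kN, compressive.

P ≈ 660 kN (compressive)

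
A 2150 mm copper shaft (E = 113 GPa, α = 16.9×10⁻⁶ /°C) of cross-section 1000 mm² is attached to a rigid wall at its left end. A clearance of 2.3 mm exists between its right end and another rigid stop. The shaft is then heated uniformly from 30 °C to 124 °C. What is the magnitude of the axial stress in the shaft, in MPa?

σ ≈ 58.6 MPa (compressive)

Free thermal elongation = αΔT L = 16.9×10⁻⁶ × 94 × 2150 = 3.415 mm.
This exceeds the 2.3 mm gap, so the wall pushes back. The portion of expansion that must be recovered elastically is δ_free − gap = 3.415 − 2.3 = 1.115 mm.
Compatibility: PL/(AE) = 1.115 mm, so σ = P/A = E × (1.115/2150) = 58.63 MPa.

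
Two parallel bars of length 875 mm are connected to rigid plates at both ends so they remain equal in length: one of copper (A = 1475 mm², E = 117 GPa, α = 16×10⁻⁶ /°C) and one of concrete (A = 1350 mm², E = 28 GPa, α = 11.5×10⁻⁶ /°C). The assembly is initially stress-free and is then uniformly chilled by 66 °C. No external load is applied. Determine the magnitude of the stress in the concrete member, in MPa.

σ ≈ 6.82 MPa (compressive)

Both members must finish at the same length. With the larger α, the copper tends to over-contract; the plates restrain it, putting the copper in tension and the concrete in compression. With no external load the two internal forces are equal and opposite, magnitude P.
Compatibility of the two members (thermal + elastic change equal): (α₁ − α₂)ΔT = P·[1/(A₁E₁) + 1/(A₂E₂)].
|α₁ − α₂|·ΔT = 4.5×10⁻⁶ × 66 = 0.000297.
1/(A₁E₁) + 1/(A₂E₂) = 1/(1475×117×10³) + 1/(1350×28×10³) = 3.225×10⁻⁸ N⁻¹.
So P = 0.000297 / 3.225×10⁻⁸ = 9.209 kN.
σ_{concrete} = P/A₂ = 9209/1350 = 6.822 MPa, compressive.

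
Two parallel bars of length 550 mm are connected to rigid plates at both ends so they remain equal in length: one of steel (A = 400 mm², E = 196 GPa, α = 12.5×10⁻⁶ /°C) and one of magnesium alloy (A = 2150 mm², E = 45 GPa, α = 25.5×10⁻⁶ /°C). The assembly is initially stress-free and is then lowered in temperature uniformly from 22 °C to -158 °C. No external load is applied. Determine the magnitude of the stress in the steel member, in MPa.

σ ≈ 253 MPa (compressive)

Both members must finish at the same length. With the larger α, the magnesium alloy tends to over-contract; the plates restrain it, putting the magnesium alloy in tension and the steel in compression. With no external load the two internal forces are equal and opposite, magnitude P.
Equating the net (thermal + elastic) strains gives |α₁ − α₂|·ΔT = P·[1/(A₁E₁) + 1/(A₂E₂)].
|α₁ − α₂|·ΔT = 13×10⁻⁶ × 180 = 0.00234.
1/(A₁E₁) + 1/(A₂E₂) = 1/(400×196×10³) + 1/(2150×45×10³) = 2.309×10⁻⁸ N⁻¹.
P = 0.00234 / 2.309×10⁻⁸ = 101300 N = 101.3 kN.
σ_{steel} = P/A₁ = 101300/400 = 253.3 MPa, compressive.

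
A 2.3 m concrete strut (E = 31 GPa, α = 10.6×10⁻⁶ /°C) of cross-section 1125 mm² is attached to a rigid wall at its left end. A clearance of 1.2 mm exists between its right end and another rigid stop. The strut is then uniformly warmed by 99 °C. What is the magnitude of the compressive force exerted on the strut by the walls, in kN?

P ≈ 18.4 kN

If the wall were absent the strut would grow by αΔT L = 10.6×10⁻⁶ × 99 × 2300 = 2.414 mm.
This exceeds the 1.2 mm gap, so the wall pushes back. The portion of expansion that must be recovered elastically is δ_free − gap = 2.414 − 1.2 = 1.214 mm.
Compatibility: PL/(AE) = 1.214 mm, so σ = P/A = E × (1.214/2300) = 16.36 MPa.
Force on the wall = σA = 16.36 × 1125 mm² = 18.4 kN.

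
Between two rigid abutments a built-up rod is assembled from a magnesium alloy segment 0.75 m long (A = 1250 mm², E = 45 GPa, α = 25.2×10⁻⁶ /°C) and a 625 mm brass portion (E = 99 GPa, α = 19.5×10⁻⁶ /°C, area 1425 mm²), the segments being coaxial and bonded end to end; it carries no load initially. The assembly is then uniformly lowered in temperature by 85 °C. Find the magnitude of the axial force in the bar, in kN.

P ≈ 149 kN (tensile)

If the supports were absent, the total length change would be Σ αᵢΔT Lᵢ = 25.2×10⁻⁶×85×750 + 19.5×10⁻⁶×85×625 = 2.642 mm.
The walls prevent any net length change, so an axial force P (same in every segment) develops. Compatibility: P · Σ Lᵢ/(AᵢEᵢ) = δ_free.
Σ Lᵢ/(AᵢEᵢ) = 750/(1250×45×10³) + 625/(1425×99×10³) = 1.776×10⁻⁵ mm/N.
Hence P = δ_free / Σ(L/AE) = 2.642/1.776×10⁻⁵ = 148.8 kN (tensile).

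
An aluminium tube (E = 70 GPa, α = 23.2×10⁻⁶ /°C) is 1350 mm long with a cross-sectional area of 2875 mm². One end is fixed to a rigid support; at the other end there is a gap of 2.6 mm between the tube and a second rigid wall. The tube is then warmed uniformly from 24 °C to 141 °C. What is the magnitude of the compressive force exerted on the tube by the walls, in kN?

Unrestrained expansion: δ_free = αΔT L = 23.2×10⁻⁶ × 117 × 1350 = 3.664 mm.
This exceeds the 2.6 mm gap, so the wall pushes back. The portion of expansion that must be recovered elastically is δ_free − gap = 3.664 − 2.6 = 1.064 mm.
Compatibility: PL/(AE) = 1.064 mm, so σ = P/A = E × (1.064/1350) = 55.19 MPa.
Force on the wall = σA = 55.19 × 2875 mm² = 158.7 kN.

P ≈ 159 kN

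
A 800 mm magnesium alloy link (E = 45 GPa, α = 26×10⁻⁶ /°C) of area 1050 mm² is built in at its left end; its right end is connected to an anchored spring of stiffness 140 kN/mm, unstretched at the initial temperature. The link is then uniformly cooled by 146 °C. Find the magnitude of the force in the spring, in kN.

Free thermal contraction: δ_free = αΔT L = 26×10⁻⁶ × 146 × 800 = 3.037 mm.
Let P be the tensile force in the spring. The link extends elastically by PL/(AE) and the spring stretches by P/k; together these equal δ_free.
So P = δ_free / [L/(AE) + 1/k] = 3.037 / [ 800/(1050×45×10³) + 1/(140×10³) ].
P = 3.037 / 2.407×10⁻⁵ = 126100 N.

P ≈ 126 kN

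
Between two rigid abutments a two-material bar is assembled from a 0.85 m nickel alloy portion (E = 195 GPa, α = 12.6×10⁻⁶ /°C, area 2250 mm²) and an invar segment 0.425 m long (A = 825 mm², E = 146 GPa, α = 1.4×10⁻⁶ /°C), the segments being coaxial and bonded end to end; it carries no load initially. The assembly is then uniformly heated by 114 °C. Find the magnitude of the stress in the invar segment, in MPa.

Free thermal expansion of the whole bar: Σ αᵢΔT Lᵢ = 12.6×10⁻⁶×114×850 + 1.4×10⁻⁶×114×425 = 1.289 mm.
Since the ends are fixed, an axial force P builds up, equal in every segment, with P · Σ Lᵢ/(AᵢEᵢ) = δ_free.
Σ Lᵢ/(AᵢEᵢ) = 850/(2250×195×10³) + 425/(825×146×10³) = 5.466×10⁻⁶ mm/N.
So P = 1.289 / 5.466×10⁻⁶ = 235.8 kN, compressive.
σ_{invar} = P / A = 235800 / 825 = 285.8 MPa.

σ ≈ 286 MPa (compressive)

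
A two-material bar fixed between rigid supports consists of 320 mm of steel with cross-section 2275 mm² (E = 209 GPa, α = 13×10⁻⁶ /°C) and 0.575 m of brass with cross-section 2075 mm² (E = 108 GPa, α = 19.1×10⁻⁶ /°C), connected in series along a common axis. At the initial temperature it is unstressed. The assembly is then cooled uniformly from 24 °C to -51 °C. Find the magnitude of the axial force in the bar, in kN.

If the supports were absent, the total length change would be Σ αᵢΔT Lᵢ = 13×10⁻⁶×75×320 + 19.1×10⁻⁶×75×575 = 1.136 mm.
The rigid supports impose zero overall length change; the single axial force P common to all segments must satisfy P Σ Lᵢ/(AᵢEᵢ) = δ_free.
Σ Lᵢ/(AᵢEᵢ) = 320/(2275×209×10³) + 575/(2075×108×10³) = 3.239×10⁻⁶ mm/N.
Hence P = δ_free / Σ(L/AE) = 1.136/3.239×10⁻⁶ = 350.6 kN (tensile).

P ≈ 351 kN (tensile)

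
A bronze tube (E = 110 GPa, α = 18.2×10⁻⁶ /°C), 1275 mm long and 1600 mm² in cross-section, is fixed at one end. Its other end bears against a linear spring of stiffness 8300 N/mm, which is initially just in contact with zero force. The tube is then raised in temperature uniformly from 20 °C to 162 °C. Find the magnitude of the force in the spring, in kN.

The unrestrained thermal change is αΔT L = 18.2×10⁻⁶ × 142 × 1275 = 3.295 mm.
With a force P in the spring, the elastic change of the tube is PL/(AE) and that of the spring is P/k; compatibility requires their sum to equal δ_free.
P [ L/(AE) + 1/k ] = δ_free → P [ 1275/(1600×110×10³) + 1/(8300) ] = 3.295.
P = 3.295 / 0.0001277 = 25800 N.

P ≈ 25.8 kN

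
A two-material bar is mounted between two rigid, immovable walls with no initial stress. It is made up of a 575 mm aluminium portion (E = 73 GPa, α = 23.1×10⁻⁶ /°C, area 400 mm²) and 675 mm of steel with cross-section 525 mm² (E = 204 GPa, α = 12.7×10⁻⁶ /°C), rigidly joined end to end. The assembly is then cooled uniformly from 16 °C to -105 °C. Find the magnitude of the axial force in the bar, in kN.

P ≈ 102 kN (tensile)

If the supports were absent, the total length change would be Σ αᵢΔT Lᵢ = 23.1×10⁻⁶×121×575 + 12.7×10⁻⁶×121×675 = 2.644 mm.
Since the ends are fixed, an axial force P builds up, equal in every segment, with P · Σ Lᵢ/(AᵢEᵢ) = δ_free.
The series flexibility is Σ Lᵢ/(AᵢEᵢ) = 575/(400×73×10³) + 675/(525×204×10³) = 2.599×10⁻⁵ mm/N.
So P = 2.644 / 2.599×10⁻⁵ = 101.7 kN, tensile.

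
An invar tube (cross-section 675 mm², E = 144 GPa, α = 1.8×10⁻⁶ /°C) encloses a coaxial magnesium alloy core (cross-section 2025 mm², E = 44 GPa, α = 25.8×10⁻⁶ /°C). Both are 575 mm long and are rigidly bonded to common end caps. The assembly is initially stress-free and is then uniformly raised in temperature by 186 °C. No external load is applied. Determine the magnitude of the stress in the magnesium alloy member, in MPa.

σ ≈ 102 MPa (compressive)

Both members must finish at the same length. With the larger α, the magnesium alloy tends to over-expand; the plates restrain it, putting the magnesium alloy in compression and the invar in tension. With no external load the two internal forces are equal and opposite, magnitude P.
Compatibility of the two members (thermal + elastic change equal): (α₁ − α₂)ΔT = P·[1/(A₁E₁) + 1/(A₂E₂)].
|α₁ − α₂|·ΔT = 24×10⁻⁶ × 186 = 0.004464.
1/(A₁E₁) + 1/(A₂E₂) = 1/(675×144×10³) + 1/(2025×44×10³) = 2.151×10⁻⁸ N⁻¹.
P = 0.004464 / 2.151×10⁻⁸ = 207500 N = 207.5 kN.
σ_{magnesium alloy} = P/A₂ = 207500/2025 = 102.5 MPa, compressive.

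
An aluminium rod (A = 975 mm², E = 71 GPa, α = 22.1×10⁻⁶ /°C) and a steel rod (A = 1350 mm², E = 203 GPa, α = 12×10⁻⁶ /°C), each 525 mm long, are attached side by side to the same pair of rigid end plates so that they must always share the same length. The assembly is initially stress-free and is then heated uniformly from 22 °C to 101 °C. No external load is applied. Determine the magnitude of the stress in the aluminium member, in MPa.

Equilibrium of a rigid end plate with no external load gives equal and opposite internal forces ±P in the two members. Since α_{aluminium} > α_{steel}, heating drives the aluminium into compression and the steel into tension.
Compatibility of the two members (thermal + elastic change equal): (α₁ − α₂)ΔT = P·[1/(A₁E₁) + 1/(A₂E₂)].
|α₁ − α₂|·ΔT = 10.1×10⁻⁶ × 79 = 0.0007979.
1/(A₁E₁) + 1/(A₂E₂) = 1/(975×71×10³) + 1/(1350×203×10³) = 1.809×10⁻⁸ N⁻¹.
So P = 0.0007979 / 1.809×10⁻⁸ = 44.1 kN.
σ_{aluminium} = P/A₁ = 44100/975 = 45.23 MPa, compressive.

σ ≈ 45.2 MPa (compressive)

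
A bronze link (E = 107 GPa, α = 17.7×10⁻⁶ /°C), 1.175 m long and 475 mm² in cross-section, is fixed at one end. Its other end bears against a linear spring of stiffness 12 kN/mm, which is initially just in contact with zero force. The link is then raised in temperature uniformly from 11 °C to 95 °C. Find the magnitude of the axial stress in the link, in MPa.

If the spring were absent the link would lengthen by αΔT L = 17.7×10⁻⁶ × 84 × 1175 = 1.747 mm.
With a force P in the spring, the elastic change of the link is PL/(AE) and that of the spring is P/k; compatibility requires their sum to equal δ_free.
P [ L/(AE) + 1/k ] = δ_free → P [ 1175/(475×107×10³) + 1/(12×10³) ] = 1.747.
P = 1.747 / 0.0001065 = 16410 N.
σ = P/A = 16410/475 = 34.55 MPa.

σ ≈ 34.5 MPa (compressive)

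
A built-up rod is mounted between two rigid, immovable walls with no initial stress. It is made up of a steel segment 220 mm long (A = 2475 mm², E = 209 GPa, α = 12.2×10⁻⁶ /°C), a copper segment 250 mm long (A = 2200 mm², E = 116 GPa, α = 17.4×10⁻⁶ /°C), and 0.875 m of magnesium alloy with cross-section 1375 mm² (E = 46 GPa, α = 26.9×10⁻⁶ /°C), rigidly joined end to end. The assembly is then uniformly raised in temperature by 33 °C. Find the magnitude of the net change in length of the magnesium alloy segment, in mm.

Free thermal expansion of the whole bar: Σ αᵢΔT Lᵢ = 12.2×10⁻⁶×33×220 + 17.4×10⁻⁶×33×250 + 26.9×10⁻⁶×33×875 = 1.009 mm.
The walls prevent any net length change, so an axial force P (same in every segment) develops. Compatibility: P · Σ Lᵢ/(AᵢEᵢ) = δ_free.
The series flexibility is Σ Lᵢ/(AᵢEᵢ) = 220/(2475×209×10³) + 250/(2200×116×10³) + 875/(1375×46×10³) = 1.524×10⁻⁵ mm/N.
So P = 1.009 / 1.524×10⁻⁵ = 66.2 kN, compressive.
For the magnesium alloy segment, free thermal change = 26.9×10⁻⁶×33×875 = 0.7767 mm and elastic change from P = 66200×875/(1375×46×10³) = 0.9158 mm; these oppose, so the net change is 0.139 mm (segment shortens).

|ΔL| ≈ 0.139 mm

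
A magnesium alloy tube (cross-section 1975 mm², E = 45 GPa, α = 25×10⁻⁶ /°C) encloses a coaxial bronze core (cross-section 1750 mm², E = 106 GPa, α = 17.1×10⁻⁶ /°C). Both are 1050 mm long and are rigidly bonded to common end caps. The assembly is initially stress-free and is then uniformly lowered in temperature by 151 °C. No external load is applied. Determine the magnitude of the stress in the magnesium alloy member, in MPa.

Equilibrium of a rigid end plate with no external load gives equal and opposite internal forces ±P in the two members. Since α_{magnesium alloy} > α_{bronze}, cooling drives the magnesium alloy into tension and the bronze into compression.
Equating the net (thermal + elastic) strains gives |α₁ − α₂|·ΔT = P·[1/(A₁E₁) + 1/(A₂E₂)].
|α₁ − α₂|·ΔT = 7.9×10⁻⁶ × 151 = 0.001193.
1/(A₁E₁) + 1/(A₂E₂) = 1/(1975×45×10³) + 1/(1750×106×10³) = 1.664×10⁻⁸ N⁻¹.
So P = 0.001193 / 1.664×10⁻⁸ = 71.68 kN.
σ_{magnesium alloy} = P/A₁ = 71680/1975 = 36.29 MPa, tensile.

σ ≈ 36.3 MPa (tensile)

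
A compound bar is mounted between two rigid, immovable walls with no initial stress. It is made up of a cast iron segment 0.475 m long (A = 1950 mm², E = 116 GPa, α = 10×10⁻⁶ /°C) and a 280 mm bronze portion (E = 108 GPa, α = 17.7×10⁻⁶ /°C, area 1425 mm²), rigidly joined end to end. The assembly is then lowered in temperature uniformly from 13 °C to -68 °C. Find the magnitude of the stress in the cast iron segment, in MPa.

If the supports were absent, the total length change would be Σ αᵢΔT Lᵢ = 10×10⁻⁶×81×475 + 17.7×10⁻⁶×81×280 = 0.7862 mm.
The rigid supports impose zero overall length change; the single axial force P common to all segments must satisfy P Σ Lᵢ/(AᵢEᵢ) = δ_free.
The series flexibility is Σ Lᵢ/(AᵢEᵢ) = 475/(1950×116×10³) + 280/(1425×108×10³) = 3.919×10⁻⁶ mm/N.
Hence P = δ_free / Σ(L/AE) = 0.7862/3.919×10⁻⁶ = 200.6 kN (tensile).
σ_{cast iron} = P / A = 200600 / 1950 = 102.9 MPa.

σ ≈ 103 MPa (tensile)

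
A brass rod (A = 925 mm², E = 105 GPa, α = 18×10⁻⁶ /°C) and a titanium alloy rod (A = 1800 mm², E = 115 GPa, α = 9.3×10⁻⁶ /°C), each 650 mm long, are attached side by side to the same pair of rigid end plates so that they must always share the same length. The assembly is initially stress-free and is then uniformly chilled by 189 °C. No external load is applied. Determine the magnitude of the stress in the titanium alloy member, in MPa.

σ ≈ 60.4 MPa (compressive)

The brass has the larger α, so on cooling it would change length more than the titanium alloy if both were free. The rigid plates force a common final length, so the brass is put into tension and the titanium alloy into compression, with equal and opposite forces P (no external load).
Equating the net (thermal + elastic) strains gives |α₁ − α₂|·ΔT = P·[1/(A₁E₁) + 1/(A₂E₂)].
|α₁ − α₂|·ΔT = 8.7×10⁻⁶ × 189 = 0.001644.
1/(A₁E₁) + 1/(A₂E₂) = 1/(925×105×10³) + 1/(1800×115×10³) = 1.513×10⁻⁸ N⁻¹.
P = 0.001644 / 1.513×10⁻⁸ = 108700 N = 108.7 kN.
σ_{titanium alloy} = P/A₂ = 108700/1800 = 60.39 MPa, compressive.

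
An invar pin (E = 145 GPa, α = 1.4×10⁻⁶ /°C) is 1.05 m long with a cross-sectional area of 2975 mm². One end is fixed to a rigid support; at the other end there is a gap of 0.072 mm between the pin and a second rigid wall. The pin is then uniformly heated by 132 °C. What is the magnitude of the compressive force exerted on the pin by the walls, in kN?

Unrestrained expansion: δ_free = αΔT L = 1.4×10⁻⁶ × 132 × 1050 = 0.194 mm.
The gap closes (δ_free > 0.072 mm) and the wall then resists a further 0.194 − 0.072 = 0.122 mm of expansion.
Compatibility: PL/(AE) = 0.122 mm, so σ = P/A = E × (0.122/1050) = 16.85 MPa.
Force on the wall = σA = 16.85 × 2975 mm² = 50.14 kN.

P ≈ 50.1 kN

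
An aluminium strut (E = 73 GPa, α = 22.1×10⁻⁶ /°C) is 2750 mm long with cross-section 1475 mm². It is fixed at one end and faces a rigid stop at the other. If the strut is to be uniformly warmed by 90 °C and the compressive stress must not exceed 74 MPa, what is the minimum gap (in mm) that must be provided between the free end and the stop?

Free expansion if unrestrained: δ_free = αΔT L = 22.1×10⁻⁶ × 90 × 2750 = 5.47 mm.
At the allowable stress the elastic shortening the wall may impose is σL/E = 74 × 2750 / (73×10³) = 2.788 mm.
The gap must absorb the remainder: g_min = 5.47 − 2.788 = 2.682 mm.

g ≈ 2.68 mm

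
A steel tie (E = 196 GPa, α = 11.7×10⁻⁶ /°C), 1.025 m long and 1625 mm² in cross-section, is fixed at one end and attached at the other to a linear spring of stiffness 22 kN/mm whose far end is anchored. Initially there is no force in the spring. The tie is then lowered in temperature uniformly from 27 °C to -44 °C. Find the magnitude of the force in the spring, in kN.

P ≈ 17.5 kN

The unrestrained thermal change is αΔT L = 11.7×10⁻⁶ × 71 × 1025 = 0.8515 mm.
Let P be the tensile force in the spring. The tie extends elastically by PL/(AE) and the spring stretches by P/k; together these equal δ_free.
P [ L/(AE) + 1/k ] = δ_free → P [ 1025/(1625×196×10³) + 1/(22×10³) ] = 0.8515.
P = 0.8515 / 4.867×10⁻⁵ = 17490 N.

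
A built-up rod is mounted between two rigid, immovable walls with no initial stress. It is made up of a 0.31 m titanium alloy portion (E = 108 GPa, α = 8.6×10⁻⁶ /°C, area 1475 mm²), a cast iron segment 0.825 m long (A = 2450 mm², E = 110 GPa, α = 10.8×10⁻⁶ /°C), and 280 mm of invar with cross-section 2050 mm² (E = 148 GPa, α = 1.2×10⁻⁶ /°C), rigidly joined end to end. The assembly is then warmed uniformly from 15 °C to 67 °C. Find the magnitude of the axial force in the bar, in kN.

P ≈ 104 kN (compressive)

Free thermal expansion of the whole bar: Σ αᵢΔT Lᵢ = 8.6×10⁻⁶×52×310 + 10.8×10⁻⁶×52×825 + 1.2×10⁻⁶×52×280 = 0.6194 mm.
Since the ends are fixed, an axial force P builds up, equal in every segment, with P · Σ Lᵢ/(AᵢEᵢ) = δ_free.
Σ Lᵢ/(AᵢEᵢ) = 310/(1475×108×10³) + 825/(2450×110×10³) + 280/(2050×148×10³) = 5.93×10⁻⁶ mm/N.
P = 0.6194 / 5.93×10⁻⁶ = 104500 N = 104.5 kN, compressive.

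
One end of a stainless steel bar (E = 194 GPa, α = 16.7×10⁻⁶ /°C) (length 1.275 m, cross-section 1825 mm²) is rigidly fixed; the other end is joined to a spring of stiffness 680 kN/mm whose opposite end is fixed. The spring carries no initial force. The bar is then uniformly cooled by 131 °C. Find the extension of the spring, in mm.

The unrestrained thermal change is αΔT L = 16.7×10⁻⁶ × 131 × 1275 = 2.789 mm.
With a force P in the spring, the elastic change of the bar is PL/(AE) and that of the spring is P/k; compatibility requires their sum to equal δ_free.
So P = δ_free / [L/(AE) + 1/k] = 2.789 / [ 1275/(1825×194×10³) + 1/(680×10³) ].
P = 2.789 / 5.072×10⁻⁶ = 550000 N.
Spring extension = P/k = 550000/(680×10³) = 0.8088 mm.

δ ≈ 0.809 mm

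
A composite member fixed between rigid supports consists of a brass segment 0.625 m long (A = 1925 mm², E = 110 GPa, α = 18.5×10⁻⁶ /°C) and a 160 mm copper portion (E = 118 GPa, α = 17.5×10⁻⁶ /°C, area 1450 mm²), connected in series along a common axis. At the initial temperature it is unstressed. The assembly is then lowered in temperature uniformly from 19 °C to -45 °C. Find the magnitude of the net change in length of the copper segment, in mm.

|ΔL| ≈ 0.042 mm

With the walls removed the bar would change length by δ_free = Σ αᵢΔT Lᵢ = 18.5×10⁻⁶×64×625 + 17.5×10⁻⁶×64×160 = 0.9192 mm.
Since the ends are fixed, an axial force P builds up, equal in every segment, with P · Σ Lᵢ/(AᵢEᵢ) = δ_free.
Σ Lᵢ/(AᵢEᵢ) = 625/(1925×110×10³) + 160/(1450×118×10³) = 3.887×10⁻⁶ mm/N.
So P = 0.9192 / 3.887×10⁻⁶ = 236.5 kN, tensile.
For the copper segment, free thermal change = 17.5×10⁻⁶×64×160 = 0.1792 mm and elastic change from P = 236500×160/(1450×118×10³) = 0.2212 mm; these oppose, so the net change is 0.042 mm (segment lengthens).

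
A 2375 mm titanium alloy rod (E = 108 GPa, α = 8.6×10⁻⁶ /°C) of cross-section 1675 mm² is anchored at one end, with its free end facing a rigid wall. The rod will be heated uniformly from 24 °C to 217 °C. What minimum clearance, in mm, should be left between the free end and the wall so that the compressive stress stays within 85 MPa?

With no wall the rod would lengthen by αΔT L = 8.6×10⁻⁶ × 193 × 2375 = 3.942 mm.
At the allowable stress the elastic shortening the wall may impose is σL/E = 85 × 2375 / (108×10³) = 1.869 mm.
The gap must absorb the remainder: g_min = 3.942 − 1.869 = 2.073 mm.

g ≈ 2.07 mm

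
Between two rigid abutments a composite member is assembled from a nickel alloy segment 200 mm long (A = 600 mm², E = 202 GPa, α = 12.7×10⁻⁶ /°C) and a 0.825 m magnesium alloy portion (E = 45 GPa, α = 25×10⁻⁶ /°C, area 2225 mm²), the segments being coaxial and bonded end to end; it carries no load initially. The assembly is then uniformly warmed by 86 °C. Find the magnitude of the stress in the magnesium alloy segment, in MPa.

σ ≈ 90.5 MPa (compressive)

If the supports were absent, the total length change would be Σ αᵢΔT Lᵢ = 12.7×10⁻⁶×86×200 + 25×10⁻⁶×86×825 = 1.992 mm.
The walls prevent any net length change, so an axial force P (same in every segment) develops. Compatibility: P · Σ Lᵢ/(AᵢEᵢ) = δ_free.
The series flexibility is Σ Lᵢ/(AᵢEᵢ) = 200/(600×202×10³) + 825/(2225×45×10³) = 9.89×10⁻⁶ mm/N.
P = 1.992 / 9.89×10⁻⁶ = 201400 N = 201.4 kN, compressive.
σ_{magnesium alloy} = P / A = 201400 / 2225 = 90.53 MPa.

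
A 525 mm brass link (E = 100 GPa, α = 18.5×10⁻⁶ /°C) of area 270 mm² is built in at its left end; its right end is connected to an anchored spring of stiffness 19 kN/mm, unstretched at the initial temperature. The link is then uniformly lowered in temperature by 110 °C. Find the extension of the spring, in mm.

δ ≈ 0.78 mm

The unrestrained thermal change is αΔT L = 18.5×10⁻⁶ × 110 × 525 = 1.068 mm.
Let P be the tensile force in the spring. The link extends elastically by PL/(AE) and the spring stretches by P/k; together these equal δ_free.
P [ L/(AE) + 1/k ] = δ_free → P [ 525/(270×100×10³) + 1/(19×10³) ] = 1.068.
P = 1.068 / 7.208×10⁻⁵ = 14820 N.
Spring extension = P/k = 14820/(19×10³) = 0.7802 mm.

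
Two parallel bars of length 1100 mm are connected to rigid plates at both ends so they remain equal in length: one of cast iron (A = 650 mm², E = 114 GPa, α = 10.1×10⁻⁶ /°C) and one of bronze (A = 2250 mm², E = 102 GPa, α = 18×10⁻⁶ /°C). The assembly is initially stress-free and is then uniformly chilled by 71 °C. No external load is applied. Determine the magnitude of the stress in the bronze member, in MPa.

σ ≈ 14 MPa (tensile)

Both members must finish at the same length. With the larger α, the bronze tends to over-contract; the plates restrain it, putting the bronze in tension and the cast iron in compression. With no external load the two internal forces are equal and opposite, magnitude P.
Compatibility of the two members (thermal + elastic change equal): (α₁ − α₂)ΔT = P·[1/(A₁E₁) + 1/(A₂E₂)].
|α₁ − α₂|·ΔT = 7.9×10⁻⁶ × 71 = 0.0005609.
1/(A₁E₁) + 1/(A₂E₂) = 1/(650×114×10³) + 1/(2250×102×10³) = 1.785×10⁻⁸ N⁻¹.
So P = 0.0005609 / 1.785×10⁻⁸ = 31.42 kN.
σ_{bronze} = P/A₂ = 31420/2250 = 13.96 MPa, tensile.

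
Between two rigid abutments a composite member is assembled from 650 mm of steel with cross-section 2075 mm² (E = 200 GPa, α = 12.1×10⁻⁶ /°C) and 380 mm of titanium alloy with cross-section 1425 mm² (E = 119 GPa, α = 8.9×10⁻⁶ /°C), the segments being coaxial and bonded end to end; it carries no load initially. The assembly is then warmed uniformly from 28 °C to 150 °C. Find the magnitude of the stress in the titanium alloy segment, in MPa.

With the walls removed the bar would change length by δ_free = Σ αᵢΔT Lᵢ = 12.1×10⁻⁶×122×650 + 8.9×10⁻⁶×122×380 = 1.372 mm.
Since the ends are fixed, an axial force P builds up, equal in every segment, with P · Σ Lᵢ/(AᵢEᵢ) = δ_free.
The series flexibility is Σ Lᵢ/(AᵢEᵢ) = 650/(2075×200×10³) + 380/(1425×119×10³) = 3.807×10⁻⁶ mm/N.
So P = 1.372 / 3.807×10⁻⁶ = 360.4 kN, compressive.
σ_{titanium alloy} = P / A = 360400 / 1425 = 252.9 MPa.

σ ≈ 253 MPa (compressive)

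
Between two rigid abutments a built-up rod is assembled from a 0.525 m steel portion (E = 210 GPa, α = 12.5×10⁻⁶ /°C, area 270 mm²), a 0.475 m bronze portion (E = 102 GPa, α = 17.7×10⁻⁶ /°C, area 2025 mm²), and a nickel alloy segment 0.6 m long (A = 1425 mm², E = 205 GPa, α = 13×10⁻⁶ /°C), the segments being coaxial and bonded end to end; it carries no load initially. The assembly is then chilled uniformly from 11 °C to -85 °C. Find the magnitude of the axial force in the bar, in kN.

If the supports were absent, the total length change would be Σ αᵢΔT Lᵢ = 12.5×10⁻⁶×96×525 + 17.7×10⁻⁶×96×475 + 13×10⁻⁶×96×600 = 2.186 mm.
Since the ends are fixed, an axial force P builds up, equal in every segment, with P · Σ Lᵢ/(AᵢEᵢ) = δ_free.
The series flexibility is Σ Lᵢ/(AᵢEᵢ) = 525/(270×210×10³) + 475/(2025×102×10³) + 600/(1425×205×10³) = 1.361×10⁻⁵ mm/N.
So P = 2.186 / 1.361×10⁻⁵ = 160.6 kN, tensile.

P ≈ 161 kN (tensile)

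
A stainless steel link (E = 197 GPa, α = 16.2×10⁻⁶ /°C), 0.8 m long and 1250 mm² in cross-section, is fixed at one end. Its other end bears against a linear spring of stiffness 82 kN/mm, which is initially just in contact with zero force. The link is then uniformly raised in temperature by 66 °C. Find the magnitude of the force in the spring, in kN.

Free thermal expansion: δ_free = αΔT L = 16.2×10⁻⁶ × 66 × 800 = 0.8554 mm.
Let P be the compressive force at the spring. The link shortens elastically by PL/(AE) and the spring compresses by P/k; together these equal δ_free.
So P = δ_free / [L/(AE) + 1/k] = 0.8554 / [ 800/(1250×197×10³) + 1/(82×10³) ].
P = 0.8554 / 1.544×10⁻⁵ = 55390 N.

P ≈ 55.4 kN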